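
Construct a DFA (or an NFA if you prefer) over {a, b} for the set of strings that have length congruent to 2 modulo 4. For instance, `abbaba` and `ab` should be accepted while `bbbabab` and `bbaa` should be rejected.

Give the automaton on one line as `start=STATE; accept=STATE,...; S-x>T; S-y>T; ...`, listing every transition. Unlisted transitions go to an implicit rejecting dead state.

start=S0; accept=S2; S0-a>S1; S0-b>S1; S1-a>S2; S1-b>S2; S2-a>S3; S2-b>S3; S3-a>S0; S3-b>S0

Count input length modulo 4: every symbol advances one step around the cycle S0 → S1 → S2 → S3 → S0. Accept at S2.
4 states suffice.
        a   b  
>  S0   S1  S1 
   S1   S2  S2 
 * S2   S3  S3 
   S3   S0  S0 
(> = start, * = accepting)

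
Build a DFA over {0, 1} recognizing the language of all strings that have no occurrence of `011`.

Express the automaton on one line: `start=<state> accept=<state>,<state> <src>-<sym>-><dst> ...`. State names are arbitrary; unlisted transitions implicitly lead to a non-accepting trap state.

start=A accept=A,B,C A-0->B A-1->A B-0->B B-1->C C-0->B C-1->D D-0->D D-1->D

This is the complement of 'contains `011`'. Use the same substring-matching states — A through D holding how much of `011` has just been matched — but flip the accepting set: everything except the trap D accepts.
With 4 states:
       0  1 
>* A   B  A 
 * B   B  C 
 * C   B  D 
   D   D  D 
(> = start, * = accepting)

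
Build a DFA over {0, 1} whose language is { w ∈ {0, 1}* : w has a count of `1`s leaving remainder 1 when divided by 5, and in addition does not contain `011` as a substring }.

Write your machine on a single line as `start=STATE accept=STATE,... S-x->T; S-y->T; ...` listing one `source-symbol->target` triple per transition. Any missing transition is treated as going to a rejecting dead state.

Build one automaton per condition and run them in lockstep. The first has 5 states tracking the count of `1`s modulo 5; the second has 4 states tracking partial matches of the forbidden pattern `011`. A product state is a pair (one from each), accepting exactly when both do. After merging equivalent states the machine shrinks.
       0  1 
>  A   B  C 
   B   B  D 
 * C   E  F 
 * D   E  G 
 * E   E  H 
   F   I  J 
   G   G  G 
   H   I  G 
   I   I  K 
   J   L  M 
   K   L  G 
   L   L  N 
   M   O  A 
   N   O  G 
   O   O  P 
   P   B  G 
(> = start, * = accepting)

start=A; accept=C,D,E; A-0->B; A-1->C; B-0->B; B-1->D; C-0->E; C-1->F; D-0->E; D-1->G; E-0->E; E-1->H; F-0->I; F-1->J; G-0->G; G-1->G; H-0->I; H-1->G; I-0->I; I-1->K; J-0->L; J-1->M; K-0->L; K-1->G; L-0->L; L-1->N; M-0->O; M-1->A; N-0->O; N-1->G; O-0->O; O-1->P; P-0->B; P-1->G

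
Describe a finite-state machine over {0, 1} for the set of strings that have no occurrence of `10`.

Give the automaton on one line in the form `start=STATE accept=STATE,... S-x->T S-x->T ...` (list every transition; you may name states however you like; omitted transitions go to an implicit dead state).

This is the complement of 'contains `10`'. Use the same substring-matching states — A through C holding how much of `10` has just been matched — but flip the accepting set: everything except the trap C accepts.
A 3-state machine:
       0  1 
>* A   A  B 
 * B   C  B 
   C   C  C 
(> = start, * = accepting)

start=A accept=A,B A-0->A A-1->B B-0->C B-1->B C-0->C C-1->C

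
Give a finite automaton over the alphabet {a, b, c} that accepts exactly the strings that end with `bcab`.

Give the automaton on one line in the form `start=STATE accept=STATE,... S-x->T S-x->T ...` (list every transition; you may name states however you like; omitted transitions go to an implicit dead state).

start=q0 accept=q4 q0-a->q0 q0-b->q1 q0-c->q0 q1-a->q0 q1-b->q1 q1-c->q2 q2-a->q3 q2-b->q1 q2-c->q0 q3-a->q0 q3-b->q4 q3-c->q0 q4-a->q0 q4-b->q1 q4-c->q2

Let each state record the length of the longest suffix of the input read so far that is also a prefix of `bcab`. q1 means the last symbol is `b`; q2 means the last 2 symbols are `bc`; q3 means the last 3 symbols are `bca`; q4 means the last 4 symbols are `bcab`. Accept only at q4, where the string currently ends in `bcab`.
5 states suffice.
        a   b   c  
>  q0   q0  q1  q0 
   q1   q0  q1  q2 
   q2   q3  q1  q0 
   q3   q0  q4  q0 
 * q4   q0  q1  q2 
(> = start, * = accepting)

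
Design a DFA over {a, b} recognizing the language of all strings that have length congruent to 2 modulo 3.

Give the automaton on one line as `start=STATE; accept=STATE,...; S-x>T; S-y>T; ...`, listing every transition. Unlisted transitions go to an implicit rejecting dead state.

start=q0; accept=q2; q0-a>q1; q0-b>q1; q1-a>q2; q1-b>q2; q2-a>q0; q2-b>q0

Count input length modulo 3: every symbol advances one step around the cycle q0 → q1 → q2 → q0. Accept at q2.
A 3-state machine:
        a   b  
>  q0   q1  q1 
   q1   q2  q2 
 * q2   q0  q0 
(> = start, * = accepting)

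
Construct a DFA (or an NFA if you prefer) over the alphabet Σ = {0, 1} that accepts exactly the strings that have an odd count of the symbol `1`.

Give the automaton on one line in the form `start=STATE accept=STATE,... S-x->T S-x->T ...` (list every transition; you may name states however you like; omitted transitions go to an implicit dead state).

Keep the running count of `1`s modulo 2: each `1` advances along the cycle s0 → s1 → s0 while other symbols loop. Accept at s1.
With 2 states:
        0   1  
>  s0   s0  s1 
 * s1   s1  s0 
(> = start, * = accepting)

start=s0 accept=s1 s0-0->s0 s0-1->s1 s1-0->s1 s1-1->s0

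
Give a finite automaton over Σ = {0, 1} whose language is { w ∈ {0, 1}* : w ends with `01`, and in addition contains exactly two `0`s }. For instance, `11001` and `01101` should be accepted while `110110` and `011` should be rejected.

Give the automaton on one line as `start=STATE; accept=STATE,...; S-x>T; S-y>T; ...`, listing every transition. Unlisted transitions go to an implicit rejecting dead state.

start=q0; accept=q4; q0-0>q1; q0-1>q0; q1-0>q2; q1-1>q1; q2-0>q3; q2-1>q4; q3-0>q3; q3-1>q3; q4-0>q3; q4-1>q3

Handle the two conditions separately and then intersect. One (3 states) tracks how much of the suffix `01` has currently been matched; the other (4 states) tracks the count of `0`s, saturating at 3. Each combined state is a pair, one component from each; accept when both components accept. Equivalent product states are then merged.
A 5-state machine:
        0   1  
>  q0   q1  q0 
   q1   q2  q1 
   q2   q3  q4 
   q3   q3  q3 
 * q4   q3  q3 
(> = start, * = accepting)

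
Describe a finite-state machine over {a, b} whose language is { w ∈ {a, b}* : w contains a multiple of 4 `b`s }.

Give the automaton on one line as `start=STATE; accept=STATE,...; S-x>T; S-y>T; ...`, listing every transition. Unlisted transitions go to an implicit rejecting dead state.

start=s0; accept=s0; s0-a>s0; s0-b>s1; s1-a>s1; s1-b>s2; s2-a>s2; s2-b>s3; s3-a>s3; s3-b>s0

Keep the running count of `b`s modulo 4: each `b` advances along the cycle s0 → s1 → s2 → s3 → s0 while other symbols loop. Accept at s0.
4 states suffice.
        a   b  
>* s0   s0  s1 
   s1   s1  s2 
   s2   s2  s3 
   s3   s3  s0 
(> = start, * = accepting)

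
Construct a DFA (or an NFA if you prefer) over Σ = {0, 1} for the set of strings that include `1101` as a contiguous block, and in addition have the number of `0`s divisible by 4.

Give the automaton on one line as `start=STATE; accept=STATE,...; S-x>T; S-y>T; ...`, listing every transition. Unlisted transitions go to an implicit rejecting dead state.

Run two small machines in parallel and take their product. The first has 5 states tracking whether and how much of `1101` has been seen; the second has 4 states tracking the count of `0`s modulo 4. A product state is a pair (one from each), accepting exactly when both do.
A 20-state machine:
       0  1 
>  A   B  C 
   B   D  E 
   C   B  F 
   D   G  H 
   E   D  I 
   F   J  F 
   G   A  K 
   H   G  L 
   I   M  I 
   J   D  N 
   K   A  O 
   L   P  L 
   M   G  Q 
   N   Q  N 
   O   R  O 
   P   A  S 
   Q   S  Q 
   R   B  T 
   S   T  S 
 * T   N  T 
(> = start, * = accepting)

start=A; accept=T; A-0>B; A-1>C; B-0>D; B-1>E; C-0>B; C-1>F; D-0>G; D-1>H; E-0>D; E-1>I; F-0>J; F-1>F; G-0>A; G-1>K; H-0>G; H-1>L; I-0>M; I-1>I; J-0>D; J-1>N; K-0>A; K-1>O; L-0>P; L-1>L; M-0>G; M-1>Q; N-0>Q; N-1>N; O-0>R; O-1>O; P-0>A; P-1>S; Q-0>S; Q-1>Q; R-0>B; R-1>T; S-0>T; S-1>S; T-0>N; T-1>T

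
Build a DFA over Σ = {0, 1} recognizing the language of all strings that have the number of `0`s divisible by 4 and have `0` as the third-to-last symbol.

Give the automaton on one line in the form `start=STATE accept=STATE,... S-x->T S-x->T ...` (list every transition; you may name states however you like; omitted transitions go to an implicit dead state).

start=q0 accept=q5,q8,q9,q12 q0-0->q1 q0-1->q0 q1-0->q2 q1-1->q1 q2-0->q3 q2-1->q4 q3-0->q5 q3-1->q6 q4-0->q7 q4-1->q4 q5-0->q1 q5-1->q8 q6-0->q9 q6-1->q10 q7-0->q11 q7-1->q6 q8-0->q1 q8-1->q12 q9-0->q1 q9-1->q13 q10-0->q14 q10-1->q10 q11-0->q1 q11-1->q8 q12-0->q1 q12-1->q0 q13-0->q1 q13-1->q12 q14-0->q1 q14-1->q13

Build one automaton per condition and run them in lockstep. One (4 states) tracks the count of `0`s modulo 4; the other (15 states) tracks the last 3 symbols read. Each combined state is a pair, one component from each; accept when both components accept. After merging equivalent states the machine shrinks.
          0    1  
>  q0     q1   q0 
   q1     q2   q1 
   q2     q3   q4 
   q3     q5   q6 
   q4     q7   q4 
 * q5     q1   q8 
   q6     q9  q10 
   q7    q11   q6 
 * q8     q1  q12 
 * q9     q1  q13 
   q10   q14  q10 
   q11    q1   q8 
 * q12    q1   q0 
   q13    q1  q12 
   q14    q1  q13 
(> = start, * = accepting)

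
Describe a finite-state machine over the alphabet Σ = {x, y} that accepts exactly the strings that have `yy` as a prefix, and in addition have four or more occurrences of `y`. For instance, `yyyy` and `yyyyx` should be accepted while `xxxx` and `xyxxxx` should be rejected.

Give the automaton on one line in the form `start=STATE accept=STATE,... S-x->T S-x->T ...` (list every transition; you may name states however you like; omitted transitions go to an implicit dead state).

start=S0 accept=S8,S10 S0-x->S1 S0-y->S2 S1-x->S1 S1-y->S3 S2-x->S3 S2-y->S4 S3-x->S3 S3-y->S5 S4-x->S4 S4-y->S6 S5-x->S5 S5-y->S7 S6-x->S6 S6-y->S8 S7-x->S7 S7-y->S9 S8-x->S8 S8-y->S10 S9-x->S9 S9-y->S11 S10-x->S10 S10-y->S10 S11-x->S11 S11-y->S11

Build one automaton per condition and run them in lockstep. One (4 states) tracks whether the input so far still matches the prefix `yy`; the other (6 states) tracks the count of `y`s, saturating at 5. Each combined state is a pair, one component from each; accept when both components accept.
A 12-state machine:
          x    y  
>  S0     S1   S2 
   S1     S1   S3 
   S2     S3   S4 
   S3     S3   S5 
   S4     S4   S6 
   S5     S5   S7 
   S6     S6   S8 
   S7     S7   S9 
 * S8     S8  S10 
   S9     S9  S11 
 * S10   S10  S10 
   S11   S11  S11 
(> = start, * = accepting)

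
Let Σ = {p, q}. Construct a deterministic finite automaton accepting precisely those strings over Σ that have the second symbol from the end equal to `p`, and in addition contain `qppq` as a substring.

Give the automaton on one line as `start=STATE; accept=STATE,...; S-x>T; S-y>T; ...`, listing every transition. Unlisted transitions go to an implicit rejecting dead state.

Build one automaton per condition and run them in lockstep. The first has 7 states tracking the last 2 symbols read; the second has 5 states tracking whether and how much of `qppq` has been seen. A product state is a pair (one from each), accepting exactly when both do. After merging equivalent states the machine shrinks.
8 states suffice.
        p   q  
>  S0   S0  S1 
   S1   S2  S1 
   S2   S3  S1 
   S3   S0  S4 
 * S4   S5  S6 
   S5   S7  S4 
   S6   S5  S6 
 * S7   S7  S4 
(> = start, * = accepting)

start=S0; accept=S4,S7; S0-p>S0; S0-q>S1; S1-p>S2; S1-q>S1; S2-p>S3; S2-q>S1; S3-p>S0; S3-q>S4; S4-p>S5; S4-q>S6; S5-p>S7; S5-q>S4; S6-p>S5; S6-q>S6; S7-p>S7; S7-q>S4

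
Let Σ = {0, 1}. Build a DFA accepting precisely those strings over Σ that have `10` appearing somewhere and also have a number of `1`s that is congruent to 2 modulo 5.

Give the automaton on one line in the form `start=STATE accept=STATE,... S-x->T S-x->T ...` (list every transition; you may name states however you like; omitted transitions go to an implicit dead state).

start=S0 accept=S4 S0-0->S0 S0-1->S1 S1-0->S2 S1-1->S3 S2-0->S2 S2-1->S4 S3-0->S4 S3-1->S5 S4-0->S4 S4-1->S6 S5-0->S6 S5-1->S7 S6-0->S6 S6-1->S8 S7-0->S8 S7-1->S9 S8-0->S8 S8-1->S10 S9-0->S10 S9-1->S1 S10-0->S10 S10-1->S2

Run two small machines in parallel and take their product. The first has 3 states tracking whether and how much of `10` has been seen; the second has 5 states tracking the count of `1`s modulo 5. A product state is a pair (one from each), accepting exactly when both do.
          0    1  
>  S0     S0   S1 
   S1     S2   S3 
   S2     S2   S4 
   S3     S4   S5 
 * S4     S4   S6 
   S5     S6   S7 
   S6     S6   S8 
   S7     S8   S9 
   S8     S8  S10 
   S9    S10   S1 
   S10   S10   S2 
(> = start, * = accepting)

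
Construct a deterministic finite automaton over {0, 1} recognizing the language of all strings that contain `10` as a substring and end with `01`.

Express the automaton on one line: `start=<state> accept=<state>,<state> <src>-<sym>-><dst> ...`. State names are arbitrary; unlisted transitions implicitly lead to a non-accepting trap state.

Run two small machines in parallel and take their product. One (3 states) tracks whether and how much of `10` has been seen; the other (3 states) tracks how much of the suffix `01` has currently been matched. Each combined state is a pair, one component from each; accept when both components accept. Minimizing collapses redundant product states.
A 4-state machine:
        0   1  
>  q0   q0  q1 
   q1   q2  q1 
   q2   q2  q3 
 * q3   q2  q1 
(> = start, * = accepting)

start=q0 accept=q3 q0-0->q0 q0-1->q1 q1-0->q2 q1-1->q1 q2-0->q2 q2-1->q3 q3-0->q2 q3-1->q1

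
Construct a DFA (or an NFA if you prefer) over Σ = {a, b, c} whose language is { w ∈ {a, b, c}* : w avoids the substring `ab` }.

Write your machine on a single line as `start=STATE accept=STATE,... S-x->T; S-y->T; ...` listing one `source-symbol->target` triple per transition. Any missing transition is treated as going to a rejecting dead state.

This is the complement of 'contains `ab`'. Use the same substring-matching states — q0 through q2 holding how much of `ab` has just been matched — but flip the accepting set: everything except the trap q2 accepts.
A 3-state machine:
        a   b   c  
>* q0   q1  q0  q0 
 * q1   q1  q2  q0 
   q2   q2  q2  q2 
(> = start, * = accepting)

start=q0; accept=q0,q1; q0-a->q1; q0-b->q0; q0-c->q0; q1-a->q1; q1-b->q2; q1-c->q0; q2-a->q2; q2-b->q2; q2-c->q2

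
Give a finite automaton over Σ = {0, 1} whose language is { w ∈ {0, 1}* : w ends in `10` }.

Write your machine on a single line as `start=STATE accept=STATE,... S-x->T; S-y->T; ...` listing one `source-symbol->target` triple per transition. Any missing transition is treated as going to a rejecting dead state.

start=S0; accept=S2; S0-0->S0; S0-1->S1; S1-0->S2; S1-1->S1; S2-0->S0; S2-1->S1

Remember how much of `10` the current input suffix matches. State S0 means no match yet; S1 means the last symbol is `1`; S2 means the last 2 symbols are `10`. Only S2 accepts. On a mismatch, fall back to the longest proper suffix that is still a prefix of `10`.
A 3-state machine:
        0   1  
>  S0   S0  S1 
   S1   S2  S1 
 * S2   S0  S1 
(> = start, * = accepting)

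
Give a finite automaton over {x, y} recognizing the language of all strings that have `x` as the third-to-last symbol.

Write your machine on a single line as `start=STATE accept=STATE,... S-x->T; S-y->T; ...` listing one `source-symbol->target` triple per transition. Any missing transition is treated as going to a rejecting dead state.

start=S0; accept=S7,S8,S9,S10; S0-x->S1; S0-y->S2; S1-x->S3; S1-y->S4; S2-x->S5; S2-y->S6; S3-x->S7; S3-y->S8; S4-x->S9; S4-y->S10; S5-x->S11; S5-y->S12; S6-x->S13; S6-y->S14; S7-x->S7; S7-y->S8; S8-x->S9; S8-y->S10; S9-x->S11; S9-y->S12; S10-x->S13; S10-y->S14; S11-x->S7; S11-y->S8; S12-x->S9; S12-y->S10; S13-x->S11; S13-y->S12; S14-x->S13; S14-y->S14

A DFA must remember the last 3 symbols (since which symbol is third-to-last isn't known until the input ends). Use one state per possible window of the last ≤3 symbols; accept from those whose window starts with `x`.
15 states suffice.
          x    y  
>  S0     S1   S2 
   S1     S3   S4 
   S2     S5   S6 
   S3     S7   S8 
   S4     S9  S10 
   S5    S11  S12 
   S6    S13  S14 
 * S7     S7   S8 
 * S8     S9  S10 
 * S9    S11  S12 
 * S10   S13  S14 
   S11    S7   S8 
   S12    S9  S10 
   S13   S11  S12 
   S14   S13  S14 
(> = start, * = accepting)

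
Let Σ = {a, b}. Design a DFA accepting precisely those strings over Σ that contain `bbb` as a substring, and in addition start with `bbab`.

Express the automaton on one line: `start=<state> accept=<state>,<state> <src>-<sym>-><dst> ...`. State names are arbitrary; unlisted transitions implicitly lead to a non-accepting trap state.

start=S0 accept=S8 S0-a->S1 S0-b->S2 S1-a->S1 S1-b->S1 S2-a->S1 S2-b->S3 S3-a->S4 S3-b->S1 S4-a->S1 S4-b->S5 S5-a->S6 S5-b->S7 S6-a->S6 S6-b->S5 S7-a->S6 S7-b->S8 S8-a->S8 S8-b->S8

Handle the two conditions separately and then intersect. The first has 4 states tracking whether and how much of `bbb` has been seen; the second has 6 states tracking whether the input so far still matches the prefix `bbab`. A product state is a pair (one from each), accepting exactly when both do. Minimizing collapses redundant product states.
A 9-state machine:
        a   b  
>  S0   S1  S2 
   S1   S1  S1 
   S2   S1  S3 
   S3   S4  S1 
   S4   S1  S5 
   S5   S6  S7 
   S6   S6  S5 
   S7   S6  S8 
 * S8   S8  S8 
(> = start, * = accepting)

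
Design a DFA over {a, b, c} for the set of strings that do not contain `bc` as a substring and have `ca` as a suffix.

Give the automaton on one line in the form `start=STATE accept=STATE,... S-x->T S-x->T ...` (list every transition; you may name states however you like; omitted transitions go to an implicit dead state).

Build one automaton per condition and run them in lockstep. The first has 3 states tracking partial matches of the forbidden pattern `bc`; the second has 3 states tracking how much of the suffix `ca` has currently been matched. A product state is a pair (one from each), accepting exactly when both do.
A 7-state machine:
        a   b   c  
>  S0   S0  S1  S2 
   S1   S0  S1  S3 
   S2   S4  S1  S2 
   S3   S5  S6  S3 
 * S4   S0  S1  S2 
   S5   S6  S6  S3 
   S6   S6  S6  S3 
(> = start, * = accepting)

start=S0 accept=S4 S0-a->S0 S0-b->S1 S0-c->S2 S1-a->S0 S1-b->S1 S1-c->S3 S2-a->S4 S2-b->S1 S2-c->S2 S3-a->S5 S3-b->S6 S3-c->S3 S4-a->S0 S4-b->S1 S4-c->S2 S5-a->S6 S5-b->S6 S5-c->S3 S6-a->S6 S6-b->S6 S6-c->S3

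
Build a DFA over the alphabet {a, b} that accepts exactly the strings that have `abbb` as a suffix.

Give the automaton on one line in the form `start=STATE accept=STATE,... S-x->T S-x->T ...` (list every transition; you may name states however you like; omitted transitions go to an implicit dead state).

Remember how much of `abbb` the current input suffix matches. State S0 means no match yet; S1 means the last symbol is `a`; S2 means the last 2 symbols are `ab`; S3 means the last 3 symbols are `abb`; S4 means the last 4 symbols are `abbb`. Only S4 accepts. On a mismatch, fall back to the longest proper suffix that is still a prefix of `abbb`.
5 states suffice.
        a   b  
>  S0   S1  S0 
   S1   S1  S2 
   S2   S1  S3 
   S3   S1  S4 
 * S4   S1  S0 
(> = start, * = accepting)

start=S0 accept=S4 S0-a->S1 S0-b->S0 S1-a->S1 S1-b->S2 S2-a->S1 S2-b->S3 S3-a->S1 S3-b->S4 S4-a->S1 S4-b->S0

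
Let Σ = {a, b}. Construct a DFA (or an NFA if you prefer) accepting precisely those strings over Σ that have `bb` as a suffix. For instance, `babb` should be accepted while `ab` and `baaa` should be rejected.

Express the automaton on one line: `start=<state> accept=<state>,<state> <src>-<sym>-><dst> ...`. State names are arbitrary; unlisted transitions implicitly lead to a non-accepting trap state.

Let each state record the length of the longest suffix of the input read so far that is also a prefix of `bb`. q1 means the last symbol is `b`; q2 means the last 2 symbols are `bb`. Accept only at q2, where the string currently ends in `bb`.
        a   b  
>  q0   q0  q1 
   q1   q0  q2 
 * q2   q0  q2 
(> = start, * = accepting)

start=q0 accept=q2 q0-a->q0 q0-b->q1 q1-a->q0 q1-b->q2 q2-a->q0 q2-b->q2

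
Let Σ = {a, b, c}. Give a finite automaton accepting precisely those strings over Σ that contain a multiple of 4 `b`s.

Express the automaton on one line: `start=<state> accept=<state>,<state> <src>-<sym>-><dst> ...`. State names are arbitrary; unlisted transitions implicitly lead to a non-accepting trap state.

start=s0 accept=s0 s0-a->s0 s0-b->s1 s0-c->s0 s1-a->s1 s1-b->s2 s1-c->s1 s2-a->s2 s2-b->s3 s2-c->s2 s3-a->s3 s3-b->s0 s3-c->s3

Keep the running count of `b`s modulo 4: each `b` advances along the cycle s0 → s1 → s2 → s3 → s0 while other symbols loop. Accept at s0.
4 states suffice.
        a   b   c  
>* s0   s0  s1  s0 
   s1   s1  s2  s1 
   s2   s2  s3  s2 
   s3   s3  s0  s3 
(> = start, * = accepting)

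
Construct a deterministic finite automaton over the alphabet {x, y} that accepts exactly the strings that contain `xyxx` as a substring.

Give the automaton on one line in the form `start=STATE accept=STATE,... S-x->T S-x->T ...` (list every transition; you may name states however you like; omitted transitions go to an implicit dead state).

Track how much of `xyxx` has been matched so far: state q0 is no progress, q4 is the absorbing accept state reached once `xyxx` has occurred. Intermediate states record partial matches; on a mismatch, fall back to the longest reusable overlap.
        x   y  
>  q0   q1  q0 
   q1   q1  q2 
   q2   q3  q0 
   q3   q4  q2 
 * q4   q4  q4 
(> = start, * = accepting)

start=q0 accept=q4 q0-x->q1 q0-y->q0 q1-x->q1 q1-y->q2 q2-x->q3 q2-y->q0 q3-x->q4 q3-y->q2 q4-x->q4 q4-y->q4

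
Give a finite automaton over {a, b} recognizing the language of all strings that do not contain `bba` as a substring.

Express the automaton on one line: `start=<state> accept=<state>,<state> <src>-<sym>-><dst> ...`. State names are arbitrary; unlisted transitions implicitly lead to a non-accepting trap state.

This is the complement of 'contains `bba`'. Use the same substring-matching states — q0 through q3 holding how much of `bba` has just been matched — but flip the accepting set: everything except the trap q3 accepts.
A 4-state machine:
        a   b  
>* q0   q0  q1 
 * q1   q0  q2 
 * q2   q3  q2 
   q3   q3  q3 
(> = start, * = accepting)

start=q0 accept=q0,q1,q2 q0-a->q0 q0-b->q1 q1-a->q0 q1-b->q2 q2-a->q3 q2-b->q2 q3-a->q3 q3-b->q3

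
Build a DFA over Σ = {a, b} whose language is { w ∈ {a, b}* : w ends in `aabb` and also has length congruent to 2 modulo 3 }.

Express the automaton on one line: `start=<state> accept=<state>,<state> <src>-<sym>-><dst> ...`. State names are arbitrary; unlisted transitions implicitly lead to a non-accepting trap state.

Run two small machines in parallel and take their product. One (5 states) tracks how much of the suffix `aabb` has currently been matched; the other (3 states) tracks the input length modulo 3. Each combined state is a pair, one component from each; accept when both components accept. Minimizing collapses redundant product states.
A 7-state machine:
        a   b  
>  S0   S1  S1 
   S1   S2  S3 
   S2   S4  S0 
   S3   S0  S0 
   S4   S1  S5 
   S5   S2  S6 
 * S6   S0  S0 
(> = start, * = accepting)

start=S0 accept=S6 S0-a->S1 S0-b->S1 S1-a->S2 S1-b->S3 S2-a->S4 S2-b->S0 S3-a->S0 S3-b->S0 S4-a->S1 S4-b->S5 S5-a->S2 S5-b->S6 S6-a->S0 S6-b->S0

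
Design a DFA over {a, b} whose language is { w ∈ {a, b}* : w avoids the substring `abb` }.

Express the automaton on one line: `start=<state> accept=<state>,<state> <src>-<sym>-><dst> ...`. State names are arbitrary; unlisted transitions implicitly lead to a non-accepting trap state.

Track partial matches of the forbidden pattern `abb`. State S3 is a dead state reached once `abb` has occurred; every other state accepts. S0 means no part of `abb` is currently matched.
A 4-state machine:
        a   b  
>* S0   S1  S0 
 * S1   S1  S2 
 * S2   S1  S3 
   S3   S3  S3 
(> = start, * = accepting)

start=S0 accept=S0,S1,S2 S0-a->S1 S0-b->S0 S1-a->S1 S1-b->S2 S2-a->S1 S2-b->S3 S3-a->S3 S3-b->S3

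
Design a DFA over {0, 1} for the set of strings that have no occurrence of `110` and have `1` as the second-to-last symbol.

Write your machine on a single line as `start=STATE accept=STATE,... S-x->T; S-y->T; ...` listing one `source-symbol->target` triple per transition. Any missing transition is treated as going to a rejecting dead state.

start=s0; accept=s2,s3; s0-0->s0; s0-1->s1; s1-0->s2; s1-1->s3; s2-0->s0; s2-1->s1; s3-0->s4; s3-1->s3; s4-0->s4; s4-1->s4

Build one automaton per condition and run them in lockstep. The first has 4 states tracking partial matches of the forbidden pattern `110`; the second has 7 states tracking the last 2 symbols read. A product state is a pair (one from each), accepting exactly when both do. Equivalent product states are then merged.
With 5 states:
        0   1  
>  s0   s0  s1 
   s1   s2  s3 
 * s2   s0  s1 
 * s3   s4  s3 
   s4   s4  s4 
(> = start, * = accepting)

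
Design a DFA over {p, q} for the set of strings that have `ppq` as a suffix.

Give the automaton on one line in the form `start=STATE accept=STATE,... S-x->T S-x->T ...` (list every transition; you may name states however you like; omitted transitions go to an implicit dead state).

Remember how much of `ppq` the current input suffix matches. State A means no match yet; B means the last symbol is `p`; C means the last 2 symbols are `pp`; D means the last 3 symbols are `ppq`. Only D accepts. On a mismatch, fall back to the longest proper suffix that is still a prefix of `ppq`.
A 4-state machine:
       p  q 
>  A   B  A 
   B   C  A 
   C   C  D 
 * D   B  A 
(> = start, * = accepting)

start=A accept=D A-p->B A-q->A B-p->C B-q->A C-p->C C-q->D D-p->B D-q->A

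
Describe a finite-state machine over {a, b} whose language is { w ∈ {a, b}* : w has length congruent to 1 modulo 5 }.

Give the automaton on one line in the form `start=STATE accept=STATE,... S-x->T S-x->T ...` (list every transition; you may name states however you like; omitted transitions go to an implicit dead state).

start=q0 accept=q1 q0-a->q1 q0-b->q1 q1-a->q2 q1-b->q2 q2-a->q3 q2-b->q3 q3-a->q4 q3-b->q4 q4-a->q0 q4-b->q0

Only the length mod 5 matters, so use a 5-cycle: from any state, every input symbol moves to the next state, wrapping q4 back to q0. Mark q1 accepting.
A 5-state machine:
        a   b  
>  q0   q1  q1 
 * q1   q2  q2 
   q2   q3  q3 
   q3   q4  q4 
   q4   q0  q0 
(> = start, * = accepting)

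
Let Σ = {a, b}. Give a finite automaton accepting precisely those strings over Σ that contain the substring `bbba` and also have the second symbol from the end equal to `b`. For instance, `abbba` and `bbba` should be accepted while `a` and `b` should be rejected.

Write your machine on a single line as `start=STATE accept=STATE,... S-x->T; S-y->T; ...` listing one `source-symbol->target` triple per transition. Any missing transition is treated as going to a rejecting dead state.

Handle the two conditions separately and then intersect. The first has 5 states tracking whether and how much of `bbba` has been seen; the second has 7 states tracking the last 2 symbols read. A product state is a pair (one from each), accepting exactly when both do. Minimizing collapses redundant product states.
8 states suffice.
        a   b  
>  q0   q0  q1 
   q1   q0  q2 
   q2   q0  q3 
   q3   q4  q3 
 * q4   q5  q6 
   q5   q5  q6 
   q6   q4  q7 
 * q7   q4  q7 
(> = start, * = accepting)

start=q0; accept=q4,q7; q0-a->q0; q0-b->q1; q1-a->q0; q1-b->q2; q2-a->q0; q2-b->q3; q3-a->q4; q3-b->q3; q4-a->q5; q4-b->q6; q5-a->q5; q5-b->q6; q6-a->q4; q6-b->q7; q7-a->q4; q7-b->q7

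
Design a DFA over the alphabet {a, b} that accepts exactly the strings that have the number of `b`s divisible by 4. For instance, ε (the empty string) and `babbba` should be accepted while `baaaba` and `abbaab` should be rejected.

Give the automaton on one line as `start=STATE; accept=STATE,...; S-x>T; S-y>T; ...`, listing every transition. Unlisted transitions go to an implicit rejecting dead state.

Keep the running count of `b`s modulo 4: each `b` advances along the cycle q0 → q1 → q2 → q3 → q0 while other symbols loop. Accept at q0.
With 4 states:
        a   b  
>* q0   q0  q1 
   q1   q1  q2 
   q2   q2  q3 
   q3   q3  q0 
(> = start, * = accepting)

start=q0; accept=q0; q0-a>q0; q0-b>q1; q1-a>q1; q1-b>q2; q2-a>q2; q2-b>q3; q3-a>q3; q3-b>q0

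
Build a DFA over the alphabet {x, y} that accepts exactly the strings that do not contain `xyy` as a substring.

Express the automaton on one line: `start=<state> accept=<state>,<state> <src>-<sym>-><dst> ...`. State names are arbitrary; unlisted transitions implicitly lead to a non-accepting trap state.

This is the complement of 'contains `xyy`'. Use the same substring-matching states — q0 through q3 holding how much of `xyy` has just been matched — but flip the accepting set: everything except the trap q3 accepts.
With 4 states:
        x   y  
>* q0   q1  q0 
 * q1   q1  q2 
 * q2   q1  q3 
   q3   q3  q3 
(> = start, * = accepting)

start=q0 accept=q0,q1,q2 q0-x->q1 q0-y->q0 q1-x->q1 q1-y->q2 q2-x->q1 q2-y->q3 q3-x->q3 q3-y->q3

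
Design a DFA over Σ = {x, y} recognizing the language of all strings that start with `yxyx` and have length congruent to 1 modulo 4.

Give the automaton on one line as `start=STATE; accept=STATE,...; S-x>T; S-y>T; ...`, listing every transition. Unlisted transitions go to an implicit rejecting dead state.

Handle the two conditions separately and then intersect. One (6 states) tracks whether the input so far still matches the prefix `yxyx`; the other (4 states) tracks the input length modulo 4. Each combined state is a pair, one component from each; accept when both components accept.
          x    y  
>  q0     q1   q2 
   q1     q3   q3 
   q2     q4   q3 
   q3     q5   q5 
   q4     q5   q6 
   q5     q7   q7 
   q6     q8   q7 
   q7     q1   q1 
   q8     q9   q9 
 * q9    q10  q10 
   q10   q11  q11 
   q11    q8   q8 
(> = start, * = accepting)

start=q0; accept=q9; q0-x>q1; q0-y>q2; q1-x>q3; q1-y>q3; q2-x>q4; q2-y>q3; q3-x>q5; q3-y>q5; q4-x>q5; q4-y>q6; q5-x>q7; q5-y>q7; q6-x>q8; q6-y>q7; q7-x>q1; q7-y>q1; q8-x>q9; q8-y>q9; q9-x>q10; q9-y>q10; q10-x>q11; q10-y>q11; q11-x>q8; q11-y>q8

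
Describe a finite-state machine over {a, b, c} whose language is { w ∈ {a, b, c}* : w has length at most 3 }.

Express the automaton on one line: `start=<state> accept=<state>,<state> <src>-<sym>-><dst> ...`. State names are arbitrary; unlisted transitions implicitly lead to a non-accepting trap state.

We only need to distinguish lengths 0, 1, …, 3, and '>3'. Chain S0 → S1 → S2 → S3 → S4 on every symbol, with S4 looping. Accepting states: {S0, S1, S2, S3}.
        a   b   c  
>* S0   S1  S1  S1 
 * S1   S2  S2  S2 
 * S2   S3  S3  S3 
 * S3   S4  S4  S4 
   S4   S4  S4  S4 
(> = start, * = accepting)

start=S0 accept=S0,S1,S2,S3 S0-a->S1 S0-b->S1 S0-c->S1 S1-a->S2 S1-b->S2 S1-c->S2 S2-a->S3 S2-b->S3 S2-c->S3 S3-a->S4 S3-b->S4 S3-c->S4 S4-a->S4 S4-b->S4 S4-c->S4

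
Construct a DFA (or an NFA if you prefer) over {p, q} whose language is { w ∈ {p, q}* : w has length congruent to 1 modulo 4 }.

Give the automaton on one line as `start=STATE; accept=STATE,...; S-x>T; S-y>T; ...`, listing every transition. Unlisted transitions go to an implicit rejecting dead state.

start=S0; accept=S1; S0-p>S1; S0-q>S1; S1-p>S2; S1-q>S2; S2-p>S3; S2-q>S3; S3-p>S0; S3-q>S0

Count input length modulo 4: every symbol advances one step around the cycle S0 → S1 → S2 → S3 → S0. Accept at S1.
With 4 states:
        p   q  
>  S0   S1  S1 
 * S1   S2  S2 
   S2   S3  S3 
   S3   S0  S0 
(> = start, * = accepting)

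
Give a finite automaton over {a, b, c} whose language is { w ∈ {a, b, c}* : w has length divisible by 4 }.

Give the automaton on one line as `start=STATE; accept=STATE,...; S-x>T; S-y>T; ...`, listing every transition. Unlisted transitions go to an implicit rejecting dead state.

Count input length modulo 4: every symbol advances one step around the cycle s0 → s1 → s2 → s3 → s0. Accept at s0.
        a   b   c  
>* s0   s1  s1  s1 
   s1   s2  s2  s2 
   s2   s3  s3  s3 
   s3   s0  s0  s0 
(> = start, * = accepting)

start=s0; accept=s0; s0-a>s1; s0-b>s1; s0-c>s1; s1-a>s2; s1-b>s2; s1-c>s2; s2-a>s3; s2-b>s3; s2-c>s3; s3-a>s0; s3-b>s0; s3-c>s0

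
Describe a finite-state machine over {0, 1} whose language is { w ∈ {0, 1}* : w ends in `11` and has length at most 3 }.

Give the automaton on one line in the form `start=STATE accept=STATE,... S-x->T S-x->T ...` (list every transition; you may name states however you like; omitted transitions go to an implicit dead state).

start=A accept=F,G A-0->B A-1->C B-0->D B-1->E C-0->D C-1->F D-0->D D-1->D E-0->D E-1->G F-0->D F-1->G G-0->D G-1->D

Build one automaton per condition and run them in lockstep. The first has 3 states tracking how much of the suffix `11` has currently been matched; the second has 5 states tracking the input length, saturating at 4. A product state is a pair (one from each), accepting exactly when both do. Equivalent product states are then merged.
       0  1 
>  A   B  C 
   B   D  E 
   C   D  F 
   D   D  D 
   E   D  G 
 * F   D  G 
 * G   D  D 
(> = start, * = accepting)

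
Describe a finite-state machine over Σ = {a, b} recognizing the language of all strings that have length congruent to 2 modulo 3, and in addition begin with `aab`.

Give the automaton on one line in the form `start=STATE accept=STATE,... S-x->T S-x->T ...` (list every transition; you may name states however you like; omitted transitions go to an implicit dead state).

Run two small machines in parallel and take their product. The first has 3 states tracking the input length modulo 3; the second has 5 states tracking whether the input so far still matches the prefix `aab`. A product state is a pair (one from each), accepting exactly when both do. Minimizing collapses redundant product states.
        a   b  
>  q0   q1  q2 
   q1   q3  q2 
   q2   q2  q2 
   q3   q2  q4 
   q4   q5  q5 
   q5   q6  q6 
 * q6   q4  q4 
(> = start, * = accepting)

start=q0 accept=q6 q0-a->q1 q0-b->q2 q1-a->q3 q1-b->q2 q2-a->q2 q2-b->q2 q3-a->q2 q3-b->q4 q4-a->q5 q4-b->q5 q5-a->q6 q5-b->q6 q6-a->q4 q6-b->q4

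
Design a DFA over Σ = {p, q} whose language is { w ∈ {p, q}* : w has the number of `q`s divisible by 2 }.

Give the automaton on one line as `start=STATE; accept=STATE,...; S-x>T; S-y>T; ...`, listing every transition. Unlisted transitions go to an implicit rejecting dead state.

Keep the running count of `q`s modulo 2: each `q` advances along the cycle s0 → s1 → s0 while other symbols loop. Accept at s0.
With 2 states:
        p   q  
>* s0   s0  s1 
   s1   s1  s0 
(> = start, * = accepting)

start=s0; accept=s0; s0-p>s0; s0-q>s1; s1-p>s1; s1-q>s0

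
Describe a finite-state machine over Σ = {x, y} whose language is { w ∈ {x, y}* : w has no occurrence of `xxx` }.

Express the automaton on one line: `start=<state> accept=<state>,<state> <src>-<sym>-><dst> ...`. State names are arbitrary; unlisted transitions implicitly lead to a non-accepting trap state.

start=s0 accept=s0,s1,s2 s0-x->s1 s0-y->s0 s1-x->s2 s1-y->s0 s2-x->s3 s2-y->s0 s3-x->s3 s3-y->s3

This is the complement of 'contains `xxx`'. Use the same substring-matching states — s0 through s3 holding how much of `xxx` has just been matched — but flip the accepting set: everything except the trap s3 accepts.
4 states suffice.
        x   y  
>* s0   s1  s0 
 * s1   s2  s0 
 * s2   s3  s0 
   s3   s3  s3 
(> = start, * = accepting)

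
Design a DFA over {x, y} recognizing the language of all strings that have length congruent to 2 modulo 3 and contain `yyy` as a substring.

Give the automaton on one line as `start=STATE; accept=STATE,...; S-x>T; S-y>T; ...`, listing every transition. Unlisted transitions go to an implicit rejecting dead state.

start=A; accept=L; A-x>B; A-y>C; B-x>D; B-y>E; C-x>D; C-y>F; D-x>A; D-y>G; E-x>A; E-y>H; F-x>A; F-y>I; G-x>B; G-y>J; H-x>B; H-y>K; I-x>K; I-y>K; J-x>D; J-y>L; K-x>L; K-y>L; L-x>I; L-y>I

Handle the two conditions separately and then intersect. The first has 3 states tracking the input length modulo 3; the second has 4 states tracking whether and how much of `yyy` has been seen. A product state is a pair (one from each), accepting exactly when both do.
With 12 states:
       x  y 
>  A   B  C 
   B   D  E 
   C   D  F 
   D   A  G 
   E   A  H 
   F   A  I 
   G   B  J 
   H   B  K 
   I   K  K 
   J   D  L 
   K   L  L 
 * L   I  I 
(> = start, * = accepting)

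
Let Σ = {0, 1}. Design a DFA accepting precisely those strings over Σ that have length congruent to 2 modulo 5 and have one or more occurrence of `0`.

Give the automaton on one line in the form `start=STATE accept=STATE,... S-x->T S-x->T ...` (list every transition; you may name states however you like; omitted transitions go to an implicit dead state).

start=A accept=D A-0->B A-1->C B-0->D B-1->D C-0->D C-1->E D-0->F D-1->F E-0->F E-1->G F-0->H F-1->H G-0->H G-1->I H-0->J H-1->J I-0->J I-1->A J-0->B J-1->B

Handle the two conditions separately and then intersect. One (5 states) tracks the input length modulo 5; the other (3 states) tracks the count of `0`s, saturating at 2. Each combined state is a pair, one component from each; accept when both components accept. Minimizing collapses redundant product states.
With 10 states:
       0  1 
>  A   B  C 
   B   D  D 
   C   D  E 
 * D   F  F 
   E   F  G 
   F   H  H 
   G   H  I 
   H   J  J 
   I   J  A 
   J   B  B 
(> = start, * = accepting)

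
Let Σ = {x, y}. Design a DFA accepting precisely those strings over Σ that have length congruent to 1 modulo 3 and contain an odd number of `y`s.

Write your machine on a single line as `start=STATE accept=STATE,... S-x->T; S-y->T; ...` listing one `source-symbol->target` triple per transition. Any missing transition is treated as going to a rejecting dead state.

Run two small machines in parallel and take their product. One (3 states) tracks the input length modulo 3; the other (2 states) tracks the count of `y`s modulo 2. Each combined state is a pair, one component from each; accept when both components accept.
A 6-state machine:
        x   y  
>  s0   s1  s2 
   s1   s3  s4 
 * s2   s4  s3 
   s3   s0  s5 
   s4   s5  s0 
   s5   s2  s1 
(> = start, * = accepting)

start=s0; accept=s2; s0-x->s1; s0-y->s2; s1-x->s3; s1-y->s4; s2-x->s4; s2-y->s3; s3-x->s0; s3-y->s5; s4-x->s5; s4-y->s0; s5-x->s2; s5-y->s1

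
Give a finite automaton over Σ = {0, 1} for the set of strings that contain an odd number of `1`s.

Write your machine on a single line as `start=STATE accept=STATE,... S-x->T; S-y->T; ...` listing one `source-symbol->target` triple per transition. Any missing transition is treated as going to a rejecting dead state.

start=S0; accept=S1; S0-0->S0; S0-1->S1; S1-0->S1; S1-1->S0

Keep the running count of `1`s modulo 2: each `1` advances along the cycle S0 → S1 → S0 while other symbols loop. Accept at S1.
        0   1  
>  S0   S0  S1 
 * S1   S1  S0 
(> = start, * = accepting)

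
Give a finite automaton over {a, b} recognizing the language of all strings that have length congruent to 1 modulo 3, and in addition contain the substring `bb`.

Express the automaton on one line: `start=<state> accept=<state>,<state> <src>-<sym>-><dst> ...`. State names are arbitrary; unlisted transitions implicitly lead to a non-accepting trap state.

Run two small machines in parallel and take their product. The first has 3 states tracking the input length modulo 3; the second has 3 states tracking whether and how much of `bb` has been seen. A product state is a pair (one from each), accepting exactly when both do.
        a   b  
>  q0   q1  q2 
   q1   q3  q4 
   q2   q3  q5 
   q3   q0  q6 
   q4   q0  q7 
   q5   q7  q7 
   q6   q1  q8 
   q7   q8  q8 
 * q8   q5  q5 
(> = start, * = accepting)

start=q0 accept=q8 q0-a->q1 q0-b->q2 q1-a->q3 q1-b->q4 q2-a->q3 q2-b->q5 q3-a->q0 q3-b->q6 q4-a->q0 q4-b->q7 q5-a->q7 q5-b->q7 q6-a->q1 q6-b->q8 q7-a->q8 q7-b->q8 q8-a->q5 q8-b->q5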